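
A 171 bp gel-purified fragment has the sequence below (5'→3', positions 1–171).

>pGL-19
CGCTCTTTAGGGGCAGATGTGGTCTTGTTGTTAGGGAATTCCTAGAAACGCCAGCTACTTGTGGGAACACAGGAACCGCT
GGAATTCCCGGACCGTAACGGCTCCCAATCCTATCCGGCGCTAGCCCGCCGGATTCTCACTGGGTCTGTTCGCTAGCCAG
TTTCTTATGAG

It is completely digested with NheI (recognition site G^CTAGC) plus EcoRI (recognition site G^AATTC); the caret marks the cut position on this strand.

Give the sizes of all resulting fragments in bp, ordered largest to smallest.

NheI sites (GCTAGC) start at positions 120, 152.
NheI cuts after the first base of each site, so after positions 120, 152.
EcoRI sites (GAATTC) start at positions 36, 82.
EcoRI cuts after the first base of each site, so after positions 36, 82.
Combined cut positions: 36, 82, 120, 152.
Linear molecule, 4 cuts → 5 fragments:
  1–36 → 36 bp
  37–82 → 46 bp
  83–120 → 38 bp
  121–152 → 32 bp
  153–171 → 19 bp
Sorted largest to smallest: 46, 38, 36, 32, 19 bp.

46, 38, 36, 32, 19 bp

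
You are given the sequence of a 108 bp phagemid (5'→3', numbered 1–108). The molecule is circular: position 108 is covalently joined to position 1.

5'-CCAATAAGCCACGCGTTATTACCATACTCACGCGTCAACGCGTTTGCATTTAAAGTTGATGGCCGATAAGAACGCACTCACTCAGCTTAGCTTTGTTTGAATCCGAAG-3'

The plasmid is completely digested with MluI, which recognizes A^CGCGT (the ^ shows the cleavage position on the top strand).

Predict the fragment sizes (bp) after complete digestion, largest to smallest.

81, 19, 8 bp

MluI sites (ACGCGT) start at positions 11, 30, 38.
MluI cuts after the first base of each site, so after positions 11, 30, 38.
Circular molecule, 3 cuts → 3 fragments:
  12–30 → 19 bp
  31–38 → 8 bp
  39–108 then 1–11 → 70 + 11 = 81 bp
Sorted largest to smallest: 81, 19, 8 bp.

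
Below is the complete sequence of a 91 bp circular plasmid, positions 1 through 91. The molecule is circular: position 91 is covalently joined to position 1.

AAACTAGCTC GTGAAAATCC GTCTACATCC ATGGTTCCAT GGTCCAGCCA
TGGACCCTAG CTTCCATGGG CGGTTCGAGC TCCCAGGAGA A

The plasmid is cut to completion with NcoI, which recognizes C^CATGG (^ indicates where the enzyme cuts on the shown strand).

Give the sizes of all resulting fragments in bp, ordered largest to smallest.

NcoI sites (CCATGG) start at positions 29, 37, 48, 64.
NcoI cuts after the first base of each site, so after positions 29, 37, 48, 64.
Circular molecule, 4 cuts → 4 fragments:
  30–37 → 8 bp
  38–48 → 11 bp
  49–64 → 16 bp
  65–91 then 1–29 → 27 + 29 = 56 bp
Sorted largest to smallest: 56, 16, 11, 8 bp.

56, 16, 11, 8 bp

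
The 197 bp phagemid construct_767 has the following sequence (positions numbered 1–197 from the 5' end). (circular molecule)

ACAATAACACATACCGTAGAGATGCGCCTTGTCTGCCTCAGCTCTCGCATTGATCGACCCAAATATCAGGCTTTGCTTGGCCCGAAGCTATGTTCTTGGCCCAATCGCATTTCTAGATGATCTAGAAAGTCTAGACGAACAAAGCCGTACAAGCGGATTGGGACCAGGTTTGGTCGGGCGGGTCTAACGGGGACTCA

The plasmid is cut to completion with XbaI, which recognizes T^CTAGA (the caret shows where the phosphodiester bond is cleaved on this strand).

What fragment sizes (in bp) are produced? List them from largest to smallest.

XbaI sites (TCTAGA) start at positions 112, 121, 130.
XbaI cuts after the first base of each site, so after positions 112, 121, 130.
Circular molecule, 3 cuts → 3 fragments:
  113–121 → 9 bp
  122–130 → 9 bp
  131–197 then 1–112 → 67 + 112 = 179 bp
Sorted largest to smallest: 179, 9, 9 bp.

179, 9, 9 bp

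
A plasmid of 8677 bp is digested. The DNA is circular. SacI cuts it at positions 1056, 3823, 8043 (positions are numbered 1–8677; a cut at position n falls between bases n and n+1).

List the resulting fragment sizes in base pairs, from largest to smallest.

4220, 2767, 1690 bp

Circular molecule, 3 cuts → 3 fragments:
  3823 − 1056 = 2767 bp
  8043 − 3823 = 4220 bp
  wrap: 8677 − 8043 + 1056 = 1690 bp
Sorted largest to smallest: 4220, 2767, 1690 bp.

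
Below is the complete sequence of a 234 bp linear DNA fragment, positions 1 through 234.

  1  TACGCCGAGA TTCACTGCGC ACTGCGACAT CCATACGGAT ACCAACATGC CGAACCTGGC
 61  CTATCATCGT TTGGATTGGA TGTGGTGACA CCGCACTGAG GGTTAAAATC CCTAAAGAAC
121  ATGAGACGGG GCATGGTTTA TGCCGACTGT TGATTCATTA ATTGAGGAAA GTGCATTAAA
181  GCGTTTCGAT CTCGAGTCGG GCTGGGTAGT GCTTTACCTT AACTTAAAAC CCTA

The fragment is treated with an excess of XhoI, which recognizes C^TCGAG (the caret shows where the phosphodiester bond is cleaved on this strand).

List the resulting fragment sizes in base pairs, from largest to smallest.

191, 43 bp

The XhoI site (CTCGAG) starts at position 191.
XhoI cuts after the first base of each site, so after position 191.
Linear molecule, 1 cut → 2 fragments:
  1–191 → 191 bp
  192–234 → 43 bp
Sorted largest to smallest: 191, 43 bp.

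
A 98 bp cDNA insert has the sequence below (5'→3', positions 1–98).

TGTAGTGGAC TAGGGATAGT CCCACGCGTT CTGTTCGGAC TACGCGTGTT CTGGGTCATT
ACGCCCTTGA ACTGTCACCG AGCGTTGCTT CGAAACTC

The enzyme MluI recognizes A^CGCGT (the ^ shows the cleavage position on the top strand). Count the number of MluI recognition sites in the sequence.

ACGCGT occurs starting at positions 24, 42.
MluI cuts at 2 sites.

2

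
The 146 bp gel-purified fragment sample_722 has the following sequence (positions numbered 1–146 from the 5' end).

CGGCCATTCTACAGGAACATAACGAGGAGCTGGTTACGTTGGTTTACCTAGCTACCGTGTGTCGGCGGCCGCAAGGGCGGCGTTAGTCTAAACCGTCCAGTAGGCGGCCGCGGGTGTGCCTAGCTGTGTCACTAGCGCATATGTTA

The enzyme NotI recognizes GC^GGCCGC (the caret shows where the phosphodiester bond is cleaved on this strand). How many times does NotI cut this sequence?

GCGGCCGC occurs starting at positions 65, 104.
NotI cuts at 2 sites.

2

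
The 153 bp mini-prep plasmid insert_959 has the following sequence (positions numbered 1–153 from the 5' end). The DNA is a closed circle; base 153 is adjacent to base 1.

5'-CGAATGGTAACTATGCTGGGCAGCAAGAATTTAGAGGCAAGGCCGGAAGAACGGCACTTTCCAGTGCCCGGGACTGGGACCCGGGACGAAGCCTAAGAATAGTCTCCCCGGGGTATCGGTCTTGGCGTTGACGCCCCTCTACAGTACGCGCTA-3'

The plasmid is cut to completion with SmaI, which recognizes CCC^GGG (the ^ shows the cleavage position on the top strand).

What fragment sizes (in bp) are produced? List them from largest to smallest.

113, 27, 13 bp

SmaI sites (CCCGGG) start at positions 67, 80, 107.
SmaI cuts after base 3 of each site, so after positions 69, 82, 109.
Circular molecule, 3 cuts → 3 fragments:
  70–82 → 13 bp
  83–109 → 27 bp
  110–153 then 1–69 → 44 + 69 = 113 bp
Sorted largest to smallest: 113, 27, 13 bp.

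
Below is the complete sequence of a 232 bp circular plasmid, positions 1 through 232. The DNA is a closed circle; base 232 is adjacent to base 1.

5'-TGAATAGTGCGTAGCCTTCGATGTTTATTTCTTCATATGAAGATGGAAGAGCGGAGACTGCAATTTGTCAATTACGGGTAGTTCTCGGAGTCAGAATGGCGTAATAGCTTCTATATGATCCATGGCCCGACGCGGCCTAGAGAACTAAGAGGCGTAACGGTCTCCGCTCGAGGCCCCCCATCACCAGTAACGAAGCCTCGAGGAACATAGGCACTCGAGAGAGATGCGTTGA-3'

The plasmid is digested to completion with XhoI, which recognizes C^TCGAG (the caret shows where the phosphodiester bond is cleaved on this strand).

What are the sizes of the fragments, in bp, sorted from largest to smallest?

XhoI sites (CTCGAG) start at positions 167, 197, 214.
XhoI cuts after the first base of each site, so after positions 167, 197, 214.
Circular molecule, 3 cuts → 3 fragments:
  168–197 → 30 bp
  198–214 → 17 bp
  215–232 then 1–167 → 18 + 167 = 185 bp
Sorted largest to smallest: 185, 30, 17 bp.

185, 30, 17 bp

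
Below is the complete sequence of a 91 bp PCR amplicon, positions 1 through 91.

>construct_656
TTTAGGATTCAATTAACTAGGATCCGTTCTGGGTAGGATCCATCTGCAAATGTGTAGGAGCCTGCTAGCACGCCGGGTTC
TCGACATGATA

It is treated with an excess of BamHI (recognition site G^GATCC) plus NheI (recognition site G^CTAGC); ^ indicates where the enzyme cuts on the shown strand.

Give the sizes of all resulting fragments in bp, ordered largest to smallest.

28, 27, 20, 16 bp

BamHI sites (GGATCC) start at positions 20, 36.
BamHI cuts after the first base of each site, so after positions 20, 36.
The NheI site (GCTAGC) starts at position 64.
NheI cuts after the first base of each site, so after position 64.
Combined cut positions: 20, 36, 64.
Linear molecule, 3 cuts → 4 fragments:
  1–20 → 20 bp
  21–36 → 16 bp
  37–64 → 28 bp
  65–91 → 27 bp
Sorted largest to smallest: 28, 27, 20, 16 bp.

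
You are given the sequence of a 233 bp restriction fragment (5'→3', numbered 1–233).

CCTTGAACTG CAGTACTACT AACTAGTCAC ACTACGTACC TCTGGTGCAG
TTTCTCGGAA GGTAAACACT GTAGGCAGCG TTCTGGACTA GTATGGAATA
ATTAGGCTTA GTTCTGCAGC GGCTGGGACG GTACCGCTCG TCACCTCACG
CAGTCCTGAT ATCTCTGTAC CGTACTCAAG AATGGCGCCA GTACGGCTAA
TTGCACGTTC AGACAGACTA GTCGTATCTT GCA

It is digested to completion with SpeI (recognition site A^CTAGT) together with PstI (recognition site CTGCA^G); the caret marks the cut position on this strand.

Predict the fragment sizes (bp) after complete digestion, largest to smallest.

SpeI sites (ACTAGT) start at positions 22, 87, 217.
SpeI cuts after the first base of each site, so after positions 22, 87, 217.
PstI sites (CTGCAG) start at positions 8, 114.
PstI cuts after base 5 of each site (before the last base), so after positions 12, 118.
Combined cut positions: 12, 22, 87, 118, 217.
Linear molecule, 5 cuts → 6 fragments:
  1–12 → 12 bp
  13–22 → 10 bp
  23–87 → 65 bp
  88–118 → 31 bp
  119–217 → 99 bp
  218–233 → 16 bp
Sorted largest to smallest: 99, 65, 31, 16, 12, 10 bp.

99, 65, 31, 16, 12, 10 bp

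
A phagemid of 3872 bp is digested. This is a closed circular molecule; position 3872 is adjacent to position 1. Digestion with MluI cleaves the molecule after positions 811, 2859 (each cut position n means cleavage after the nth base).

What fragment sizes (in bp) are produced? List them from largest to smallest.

Circular molecule, 2 cuts → 2 fragments:
  2859 − 811 = 2048 bp
  wrap: 3872 − 2859 + 811 = 1824 bp
Sorted largest to smallest: 2048, 1824 bp.

2048, 1824 bp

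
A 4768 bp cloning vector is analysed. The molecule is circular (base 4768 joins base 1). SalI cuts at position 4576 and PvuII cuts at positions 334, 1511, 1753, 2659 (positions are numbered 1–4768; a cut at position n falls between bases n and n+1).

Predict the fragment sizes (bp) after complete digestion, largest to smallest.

1917, 1177, 906, 526, 242 bp

Combined cut positions (sorted): 334, 1511, 1753, 2659, 4576.
Circular molecule, 5 cuts → 5 fragments:
  1511 − 334 = 1177 bp
  1753 − 1511 = 242 bp
  2659 − 1753 = 906 bp
  4576 − 2659 = 1917 bp
  wrap: 4768 − 4576 + 334 = 526 bp
Sorted largest to smallest: 1917, 1177, 906, 526, 242 bp.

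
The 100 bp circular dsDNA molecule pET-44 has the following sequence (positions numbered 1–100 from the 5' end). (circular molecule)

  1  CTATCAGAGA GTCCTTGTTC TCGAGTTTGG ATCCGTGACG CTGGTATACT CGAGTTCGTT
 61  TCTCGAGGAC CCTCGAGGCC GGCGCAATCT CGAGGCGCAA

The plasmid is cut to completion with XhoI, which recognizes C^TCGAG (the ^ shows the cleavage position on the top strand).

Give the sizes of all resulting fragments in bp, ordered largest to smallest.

XhoI sites (CTCGAG) start at positions 20, 49, 62, 72, 89.
XhoI cuts after the first base of each site, so after positions 20, 49, 62, 72, 89.
Circular molecule, 5 cuts → 5 fragments:
  21–49 → 29 bp
  50–62 → 13 bp
  63–72 → 10 bp
  73–89 → 17 bp
  90–100 then 1–20 → 11 + 20 = 31 bp
Sorted largest to smallest: 31, 29, 17, 13, 10 bp.

31, 29, 17, 13, 10 bp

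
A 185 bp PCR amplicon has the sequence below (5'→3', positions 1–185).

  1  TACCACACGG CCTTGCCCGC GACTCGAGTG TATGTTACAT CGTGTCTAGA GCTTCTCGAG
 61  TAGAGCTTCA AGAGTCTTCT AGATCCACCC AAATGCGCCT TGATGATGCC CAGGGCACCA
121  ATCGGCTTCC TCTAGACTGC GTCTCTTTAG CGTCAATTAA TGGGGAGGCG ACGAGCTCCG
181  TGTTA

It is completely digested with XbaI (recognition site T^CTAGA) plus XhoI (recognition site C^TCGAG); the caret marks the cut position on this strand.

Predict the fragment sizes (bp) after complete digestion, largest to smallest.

XbaI sites (TCTAGA) start at positions 45, 78, 131.
XbaI cuts after the first base of each site, so after positions 45, 78, 131.
XhoI sites (CTCGAG) start at positions 23, 55.
XhoI cuts after the first base of each site, so after positions 23, 55.
Combined cut positions: 23, 45, 55, 78, 131.
Linear molecule, 5 cuts → 6 fragments:
  1–23 → 23 bp
  24–45 → 22 bp
  46–55 → 10 bp
  56–78 → 23 bp
  79–131 → 53 bp
  132–185 → 54 bp
Sorted largest to smallest: 54, 53, 23, 23, 22, 10 bp.

54, 53, 23, 23, 22, 10 bp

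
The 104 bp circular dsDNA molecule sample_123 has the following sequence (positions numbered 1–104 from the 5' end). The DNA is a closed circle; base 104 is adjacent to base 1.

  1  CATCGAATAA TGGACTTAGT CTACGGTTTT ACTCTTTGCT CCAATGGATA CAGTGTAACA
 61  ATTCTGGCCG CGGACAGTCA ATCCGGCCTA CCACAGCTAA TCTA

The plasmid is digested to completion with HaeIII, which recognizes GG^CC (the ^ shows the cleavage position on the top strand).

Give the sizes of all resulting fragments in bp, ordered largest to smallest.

85, 19 bp

HaeIII sites (GGCC) start at positions 66, 85.
HaeIII cuts after base 2 of each site, so after positions 67, 86.
Circular molecule, 2 cuts → 2 fragments:
  68–86 → 19 bp
  87–104 then 1–67 → 18 + 67 = 85 bp
Sorted largest to smallest: 85, 19 bp.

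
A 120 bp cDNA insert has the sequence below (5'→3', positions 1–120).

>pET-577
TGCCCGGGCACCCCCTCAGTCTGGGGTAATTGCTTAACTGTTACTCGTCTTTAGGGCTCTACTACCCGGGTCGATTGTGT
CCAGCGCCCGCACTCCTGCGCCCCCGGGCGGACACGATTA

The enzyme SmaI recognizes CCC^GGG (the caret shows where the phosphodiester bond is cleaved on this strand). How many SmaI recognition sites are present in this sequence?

CCCGGG occurs starting at positions 3, 65, 103.
SmaI cuts at 3 sites.

3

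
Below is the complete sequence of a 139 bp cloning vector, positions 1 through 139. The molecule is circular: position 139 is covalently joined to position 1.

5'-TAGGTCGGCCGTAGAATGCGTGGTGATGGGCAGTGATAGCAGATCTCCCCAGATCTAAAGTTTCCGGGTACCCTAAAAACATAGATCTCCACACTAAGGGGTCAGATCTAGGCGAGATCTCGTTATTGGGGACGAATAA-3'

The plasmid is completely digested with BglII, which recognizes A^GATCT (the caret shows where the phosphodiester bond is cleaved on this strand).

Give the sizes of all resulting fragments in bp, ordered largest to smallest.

65, 32, 21, 11, 10 bp

BglII sites (AGATCT) start at positions 41, 51, 83, 104, 115.
BglII cuts after the first base of each site, so after positions 41, 51, 83, 104, 115.
Circular molecule, 5 cuts → 5 fragments:
  42–51 → 10 bp
  52–83 → 32 bp
  84–104 → 21 bp
  105–115 → 11 bp
  116–139 then 1–41 → 24 + 41 = 65 bp
Sorted largest to smallest: 65, 32, 21, 11, 10 bp.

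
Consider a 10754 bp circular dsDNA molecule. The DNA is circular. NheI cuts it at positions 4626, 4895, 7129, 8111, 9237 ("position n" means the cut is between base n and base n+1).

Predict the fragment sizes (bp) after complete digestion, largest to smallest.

6143, 2234, 1126, 982, 269 bp

Circular molecule, 5 cuts → 5 fragments:
  4895 − 4626 = 269 bp
  7129 − 4895 = 2234 bp
  8111 − 7129 = 982 bp
  9237 − 8111 = 1126 bp
  wrap: 10754 − 9237 + 4626 = 6143 bp
Sorted largest to smallest: 6143, 2234, 1126, 982, 269 bp.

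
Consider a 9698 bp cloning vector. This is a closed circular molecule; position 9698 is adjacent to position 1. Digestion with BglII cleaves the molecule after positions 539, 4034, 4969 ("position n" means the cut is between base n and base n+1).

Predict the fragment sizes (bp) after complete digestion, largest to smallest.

Circular molecule, 3 cuts → 3 fragments:
  4034 − 539 = 3495 bp
  4969 − 4034 = 935 bp
  wrap: 9698 − 4969 + 539 = 5268 bp
Sorted largest to smallest: 5268, 3495, 935 bp.

5268, 3495, 935 bp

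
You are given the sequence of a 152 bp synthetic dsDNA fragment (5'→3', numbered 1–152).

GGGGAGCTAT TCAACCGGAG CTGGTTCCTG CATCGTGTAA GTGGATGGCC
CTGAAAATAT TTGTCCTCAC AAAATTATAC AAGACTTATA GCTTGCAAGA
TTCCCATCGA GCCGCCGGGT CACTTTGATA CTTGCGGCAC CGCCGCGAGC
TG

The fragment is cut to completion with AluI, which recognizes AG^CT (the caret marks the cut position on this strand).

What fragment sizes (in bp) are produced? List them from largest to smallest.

71, 58, 14, 6, 3 bp

AluI sites (AGCT) start at positions 5, 19, 90, 148.
AluI cuts after base 2 of each site, so after positions 6, 20, 91, 149.
Linear molecule, 4 cuts → 5 fragments:
  1–6 → 6 bp
  7–20 → 14 bp
  21–91 → 71 bp
  92–149 → 58 bp
  150–152 → 3 bp
Sorted largest to smallest: 71, 58, 14, 6, 3 bp.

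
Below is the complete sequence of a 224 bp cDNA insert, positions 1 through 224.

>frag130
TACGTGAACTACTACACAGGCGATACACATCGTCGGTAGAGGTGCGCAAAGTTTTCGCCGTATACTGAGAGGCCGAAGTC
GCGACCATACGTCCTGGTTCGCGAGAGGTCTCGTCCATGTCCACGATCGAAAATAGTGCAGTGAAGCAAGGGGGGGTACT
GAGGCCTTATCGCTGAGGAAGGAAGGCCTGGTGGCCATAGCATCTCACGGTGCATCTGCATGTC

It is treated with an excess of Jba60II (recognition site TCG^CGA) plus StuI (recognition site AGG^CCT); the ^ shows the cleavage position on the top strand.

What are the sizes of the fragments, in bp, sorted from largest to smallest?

Jba60II sites (TCGCGA) start at positions 79, 99.
Jba60II cuts after base 3 of each site, so after positions 81, 101.
StuI sites (AGGCCT) start at positions 162, 184.
StuI cuts after base 3 of each site, so after positions 164, 186.
Combined cut positions: 81, 101, 164, 186.
Linear molecule, 4 cuts → 5 fragments:
  1–81 → 81 bp
  82–101 → 20 bp
  102–164 → 63 bp
  165–186 → 22 bp
  187–224 → 38 bp
Sorted largest to smallest: 81, 63, 38, 22, 20 bp.

81, 63, 38, 22, 20 bp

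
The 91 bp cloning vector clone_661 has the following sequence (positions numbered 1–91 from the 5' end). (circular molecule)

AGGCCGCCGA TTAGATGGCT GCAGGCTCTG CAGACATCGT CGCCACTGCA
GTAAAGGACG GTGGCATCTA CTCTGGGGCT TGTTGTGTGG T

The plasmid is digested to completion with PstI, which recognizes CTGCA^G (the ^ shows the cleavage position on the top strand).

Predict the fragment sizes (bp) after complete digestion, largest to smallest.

PstI sites (CTGCAG) start at positions 19, 28, 46.
PstI cuts after base 5 of each site (before the last base), so after positions 23, 32, 50.
Circular molecule, 3 cuts → 3 fragments:
  24–32 → 9 bp
  33–50 → 18 bp
  51–91 then 1–23 → 41 + 23 = 64 bp
Sorted largest to smallest: 64, 18, 9 bp.

64, 18, 9 bp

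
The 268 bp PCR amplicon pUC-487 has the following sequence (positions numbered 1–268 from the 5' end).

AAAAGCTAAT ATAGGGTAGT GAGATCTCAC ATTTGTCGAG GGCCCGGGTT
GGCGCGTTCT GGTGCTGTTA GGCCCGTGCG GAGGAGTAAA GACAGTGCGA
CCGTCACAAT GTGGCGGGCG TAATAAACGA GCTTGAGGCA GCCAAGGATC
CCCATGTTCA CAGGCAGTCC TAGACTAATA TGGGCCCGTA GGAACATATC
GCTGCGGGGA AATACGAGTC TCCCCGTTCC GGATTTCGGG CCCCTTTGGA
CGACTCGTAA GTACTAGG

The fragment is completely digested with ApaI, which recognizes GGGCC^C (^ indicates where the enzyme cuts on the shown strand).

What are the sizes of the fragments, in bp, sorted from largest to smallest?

ApaI sites (GGGCCC) start at positions 40, 182, 238.
ApaI cuts after base 5 of each site (before the last base), so after positions 44, 186, 242.
Linear molecule, 3 cuts → 4 fragments:
  1–44 → 44 bp
  45–186 → 142 bp
  187–242 → 56 bp
  243–268 → 26 bp
Sorted largest to smallest: 142, 56, 44, 26 bp.

142, 56, 44, 26 bp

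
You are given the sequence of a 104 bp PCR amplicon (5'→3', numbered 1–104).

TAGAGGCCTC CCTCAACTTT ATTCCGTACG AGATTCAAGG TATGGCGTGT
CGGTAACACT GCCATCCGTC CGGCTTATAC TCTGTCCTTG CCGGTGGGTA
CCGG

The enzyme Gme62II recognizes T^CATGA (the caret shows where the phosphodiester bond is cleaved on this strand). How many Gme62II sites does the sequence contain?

0

No occurrence of TCATGA is present in the sequence.
Gme62II does not cut: 0 sites.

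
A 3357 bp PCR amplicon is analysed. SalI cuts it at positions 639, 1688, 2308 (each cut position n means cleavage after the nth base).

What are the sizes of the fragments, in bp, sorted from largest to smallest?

Linear molecule, 3 cuts → 4 fragments:
  639 − 0 = 639 bp
  1688 − 639 = 1049 bp
  2308 − 1688 = 620 bp
  3357 − 2308 = 1049 bp
Sorted largest to smallest: 1049, 1049, 639, 620 bp.

1049, 1049, 639, 620 bp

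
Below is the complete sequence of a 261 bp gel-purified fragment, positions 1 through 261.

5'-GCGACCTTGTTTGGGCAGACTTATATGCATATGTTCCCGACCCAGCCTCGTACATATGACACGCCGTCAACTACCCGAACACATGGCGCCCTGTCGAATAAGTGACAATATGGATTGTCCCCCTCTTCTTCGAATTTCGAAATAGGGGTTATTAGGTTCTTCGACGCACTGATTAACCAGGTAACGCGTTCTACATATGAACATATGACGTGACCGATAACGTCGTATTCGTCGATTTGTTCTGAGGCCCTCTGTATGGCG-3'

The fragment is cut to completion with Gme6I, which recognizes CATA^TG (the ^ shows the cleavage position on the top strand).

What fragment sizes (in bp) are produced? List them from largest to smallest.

141, 56, 31, 25, 8 bp

Gme6I sites (CATATG) start at positions 28, 53, 194, 202.
Gme6I cuts after base 4 of each site, so after positions 31, 56, 197, 205.
Linear molecule, 4 cuts → 5 fragments:
  1–31 → 31 bp
  32–56 → 25 bp
  57–197 → 141 bp
  198–205 → 8 bp
  206–261 → 56 bp
Sorted largest to smallest: 141, 56, 31, 25, 8 bp.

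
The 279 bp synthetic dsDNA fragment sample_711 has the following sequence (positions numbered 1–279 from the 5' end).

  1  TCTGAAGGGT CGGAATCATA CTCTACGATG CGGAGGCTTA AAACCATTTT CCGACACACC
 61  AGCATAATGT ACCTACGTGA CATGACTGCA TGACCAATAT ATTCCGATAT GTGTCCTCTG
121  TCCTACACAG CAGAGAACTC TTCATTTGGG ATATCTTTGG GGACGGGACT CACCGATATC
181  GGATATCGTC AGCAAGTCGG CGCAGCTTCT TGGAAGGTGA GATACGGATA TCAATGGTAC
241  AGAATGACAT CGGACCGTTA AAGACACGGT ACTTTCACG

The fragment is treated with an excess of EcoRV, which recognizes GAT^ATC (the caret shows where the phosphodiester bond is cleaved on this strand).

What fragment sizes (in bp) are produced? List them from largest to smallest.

152, 50, 45, 25, 7 bp

EcoRV sites (GATATC) start at positions 150, 175, 182, 227.
EcoRV cuts after base 3 of each site, so after positions 152, 177, 184, 229.
Linear molecule, 4 cuts → 5 fragments:
  1–152 → 152 bp
  153–177 → 25 bp
  178–184 → 7 bp
  185–229 → 45 bp
  230–279 → 50 bp
Sorted largest to smallest: 152, 50, 45, 25, 7 bp.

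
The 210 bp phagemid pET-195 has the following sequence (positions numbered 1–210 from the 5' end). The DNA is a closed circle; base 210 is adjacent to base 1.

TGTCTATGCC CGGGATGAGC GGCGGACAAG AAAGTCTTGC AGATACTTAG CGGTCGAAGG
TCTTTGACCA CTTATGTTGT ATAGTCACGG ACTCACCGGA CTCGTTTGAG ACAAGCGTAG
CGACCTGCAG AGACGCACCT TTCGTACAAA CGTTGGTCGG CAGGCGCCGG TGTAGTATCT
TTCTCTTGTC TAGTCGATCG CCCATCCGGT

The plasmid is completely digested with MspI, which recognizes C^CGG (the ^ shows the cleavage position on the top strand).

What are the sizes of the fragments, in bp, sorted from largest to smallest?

MspI sites (CCGG) start at positions 10, 96, 167, 206.
MspI cuts after the first base of each site, so after positions 10, 96, 167, 206.
Circular molecule, 4 cuts → 4 fragments:
  11–96 → 86 bp
  97–167 → 71 bp
  168–206 → 39 bp
  207–210 then 1–10 → 4 + 10 = 14 bp
Sorted largest to smallest: 86, 71, 39, 14 bp.

86, 71, 39, 14 bp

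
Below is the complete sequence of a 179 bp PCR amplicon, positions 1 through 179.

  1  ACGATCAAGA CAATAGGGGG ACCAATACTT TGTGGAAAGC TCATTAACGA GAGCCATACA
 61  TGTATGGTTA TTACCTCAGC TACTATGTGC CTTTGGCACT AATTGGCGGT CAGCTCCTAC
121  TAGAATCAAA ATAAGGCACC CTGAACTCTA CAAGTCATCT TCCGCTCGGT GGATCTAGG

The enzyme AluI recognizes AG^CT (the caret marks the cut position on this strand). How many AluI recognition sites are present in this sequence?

AGCT occurs starting at positions 38, 78, 112.
AluI cuts at 3 sites.

3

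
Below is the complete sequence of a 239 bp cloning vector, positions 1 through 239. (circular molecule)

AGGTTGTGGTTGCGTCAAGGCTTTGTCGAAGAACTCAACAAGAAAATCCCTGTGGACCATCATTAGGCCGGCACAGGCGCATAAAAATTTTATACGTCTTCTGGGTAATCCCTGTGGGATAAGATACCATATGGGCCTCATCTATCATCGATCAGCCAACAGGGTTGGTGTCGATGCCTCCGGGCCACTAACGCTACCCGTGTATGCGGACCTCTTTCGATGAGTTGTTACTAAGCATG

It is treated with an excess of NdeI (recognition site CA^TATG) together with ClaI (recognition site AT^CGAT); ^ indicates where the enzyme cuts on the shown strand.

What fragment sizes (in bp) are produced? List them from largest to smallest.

220, 19 bp

The NdeI site (CATATG) starts at position 128.
NdeI cuts after base 2 of each site, so after position 129.
The ClaI site (ATCGAT) starts at position 147.
ClaI cuts after base 2 of each site, so after position 148.
Combined cut positions: 129, 148.
Circular molecule, 2 cuts → 2 fragments:
  130–148 → 19 bp
  149–239 then 1–129 → 91 + 129 = 220 bp
Sorted largest to smallest: 220, 19 bp.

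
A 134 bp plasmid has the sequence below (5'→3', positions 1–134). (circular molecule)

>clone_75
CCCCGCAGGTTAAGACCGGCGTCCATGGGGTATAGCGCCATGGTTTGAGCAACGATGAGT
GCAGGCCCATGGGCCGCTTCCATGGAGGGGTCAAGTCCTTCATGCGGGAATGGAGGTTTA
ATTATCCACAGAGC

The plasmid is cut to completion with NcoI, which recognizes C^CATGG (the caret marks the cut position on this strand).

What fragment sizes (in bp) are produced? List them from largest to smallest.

77, 29, 15, 13 bp

NcoI sites (CCATGG) start at positions 23, 38, 67, 80.
NcoI cuts after the first base of each site, so after positions 23, 38, 67, 80.
Circular molecule, 4 cuts → 4 fragments:
  24–38 → 15 bp
  39–67 → 29 bp
  68–80 → 13 bp
  81–134 then 1–23 → 54 + 23 = 77 bp
Sorted largest to smallest: 77, 29, 15, 13 bp.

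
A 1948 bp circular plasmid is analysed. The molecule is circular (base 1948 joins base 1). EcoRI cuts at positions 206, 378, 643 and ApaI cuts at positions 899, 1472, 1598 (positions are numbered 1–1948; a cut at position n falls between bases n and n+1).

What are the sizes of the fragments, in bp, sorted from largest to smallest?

Combined cut positions (sorted): 206, 378, 643, 899, 1472, 1598.
Circular molecule, 6 cuts → 6 fragments:
  378 − 206 = 172 bp
  643 − 378 = 265 bp
  899 − 643 = 256 bp
  1472 − 899 = 573 bp
  1598 − 1472 = 126 bp
  wrap: 1948 − 1598 + 206 = 556 bp
Sorted largest to smallest: 573, 556, 265, 256, 172, 126 bp.

573, 556, 265, 256, 172, 126 bp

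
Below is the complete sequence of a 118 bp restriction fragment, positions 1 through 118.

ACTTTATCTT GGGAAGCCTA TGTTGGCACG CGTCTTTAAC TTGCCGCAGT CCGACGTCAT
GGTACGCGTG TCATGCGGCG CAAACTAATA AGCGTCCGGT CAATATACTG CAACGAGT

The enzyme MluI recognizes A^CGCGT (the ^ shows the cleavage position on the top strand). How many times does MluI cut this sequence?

ACGCGT occurs starting at positions 28, 64.
MluI cuts at 2 sites.

2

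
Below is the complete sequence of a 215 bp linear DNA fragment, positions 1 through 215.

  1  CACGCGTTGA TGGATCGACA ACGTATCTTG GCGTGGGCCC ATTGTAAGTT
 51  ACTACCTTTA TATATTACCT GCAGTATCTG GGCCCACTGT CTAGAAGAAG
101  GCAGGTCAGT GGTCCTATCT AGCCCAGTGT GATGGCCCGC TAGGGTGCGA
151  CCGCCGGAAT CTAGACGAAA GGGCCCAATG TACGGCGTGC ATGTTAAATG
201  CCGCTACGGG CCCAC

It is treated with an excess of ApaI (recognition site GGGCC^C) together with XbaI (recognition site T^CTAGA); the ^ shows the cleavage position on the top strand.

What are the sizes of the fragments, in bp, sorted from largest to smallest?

70, 45, 39, 37, 15, 6, 3 bp

ApaI sites (GGGCCC) start at positions 35, 80, 171, 208.
ApaI cuts after base 5 of each site (before the last base), so after positions 39, 84, 175, 212.
XbaI sites (TCTAGA) start at positions 90, 160.
XbaI cuts after the first base of each site, so after positions 90, 160.
Combined cut positions: 39, 84, 90, 160, 175, 212.
Linear molecule, 6 cuts → 7 fragments:
  1–39 → 39 bp
  40–84 → 45 bp
  85–90 → 6 bp
  91–160 → 70 bp
  161–175 → 15 bp
  176–212 → 37 bp
  213–215 → 3 bp
Sorted largest to smallest: 70, 45, 39, 37, 15, 6, 3 bp.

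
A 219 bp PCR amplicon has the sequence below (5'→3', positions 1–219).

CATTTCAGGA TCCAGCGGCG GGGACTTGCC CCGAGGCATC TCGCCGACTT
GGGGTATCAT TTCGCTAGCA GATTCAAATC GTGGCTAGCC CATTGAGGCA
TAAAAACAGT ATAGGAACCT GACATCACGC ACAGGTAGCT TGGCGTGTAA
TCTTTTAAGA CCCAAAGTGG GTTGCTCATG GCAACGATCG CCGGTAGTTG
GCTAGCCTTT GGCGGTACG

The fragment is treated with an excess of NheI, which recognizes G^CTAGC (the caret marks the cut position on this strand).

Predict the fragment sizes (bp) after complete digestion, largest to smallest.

117, 64, 20, 18 bp

NheI sites (GCTAGC) start at positions 64, 84, 201.
NheI cuts after the first base of each site, so after positions 64, 84, 201.
Linear molecule, 3 cuts → 4 fragments:
  1–64 → 64 bp
  65–84 → 20 bp
  85–201 → 117 bp
  202–219 → 18 bp
Sorted largest to smallest: 117, 64, 20, 18 bp.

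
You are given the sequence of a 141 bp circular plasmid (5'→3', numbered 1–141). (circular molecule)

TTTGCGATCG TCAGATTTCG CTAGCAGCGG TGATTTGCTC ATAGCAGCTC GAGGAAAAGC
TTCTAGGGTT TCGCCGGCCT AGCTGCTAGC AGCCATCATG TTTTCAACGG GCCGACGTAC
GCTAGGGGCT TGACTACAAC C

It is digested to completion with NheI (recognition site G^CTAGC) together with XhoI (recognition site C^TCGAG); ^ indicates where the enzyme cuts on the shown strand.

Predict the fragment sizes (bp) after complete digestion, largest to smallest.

NheI sites (GCTAGC) start at positions 20, 85.
NheI cuts after the first base of each site, so after positions 20, 85.
The XhoI site (CTCGAG) starts at position 48.
XhoI cuts after the first base of each site, so after position 48.
Combined cut positions: 20, 48, 85.
Circular molecule, 3 cuts → 3 fragments:
  21–48 → 28 bp
  49–85 → 37 bp
  86–141 then 1–20 → 56 + 20 = 76 bp
Sorted largest to smallest: 76, 37, 28 bp.

76, 37, 28 bp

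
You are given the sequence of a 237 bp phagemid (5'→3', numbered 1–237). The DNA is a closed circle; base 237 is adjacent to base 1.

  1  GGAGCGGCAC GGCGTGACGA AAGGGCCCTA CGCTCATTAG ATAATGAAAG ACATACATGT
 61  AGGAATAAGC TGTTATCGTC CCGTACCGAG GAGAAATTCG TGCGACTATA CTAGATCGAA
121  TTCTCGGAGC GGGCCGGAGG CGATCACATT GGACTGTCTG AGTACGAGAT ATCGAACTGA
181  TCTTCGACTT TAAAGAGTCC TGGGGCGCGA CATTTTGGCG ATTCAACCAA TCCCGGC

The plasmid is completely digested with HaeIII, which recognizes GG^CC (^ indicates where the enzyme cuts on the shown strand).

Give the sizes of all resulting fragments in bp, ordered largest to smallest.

129, 108 bp

HaeIII sites (GGCC) start at positions 24, 132.
HaeIII cuts after base 2 of each site, so after positions 25, 133.
Circular molecule, 2 cuts → 2 fragments:
  26–133 → 108 bp
  134–237 then 1–25 → 104 + 25 = 129 bp
Sorted largest to smallest: 129, 108 bp.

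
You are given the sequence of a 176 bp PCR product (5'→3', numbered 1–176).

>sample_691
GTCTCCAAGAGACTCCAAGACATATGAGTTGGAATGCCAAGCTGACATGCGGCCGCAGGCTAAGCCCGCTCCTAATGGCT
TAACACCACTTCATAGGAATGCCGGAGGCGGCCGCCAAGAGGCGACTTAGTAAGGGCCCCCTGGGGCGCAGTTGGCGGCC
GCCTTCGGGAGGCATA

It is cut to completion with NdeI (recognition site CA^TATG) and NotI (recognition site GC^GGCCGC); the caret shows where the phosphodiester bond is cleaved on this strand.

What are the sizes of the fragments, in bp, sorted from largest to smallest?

The NdeI site (CATATG) starts at position 21.
NdeI cuts after base 2 of each site, so after position 22.
NotI sites (GCGGCCGC) start at positions 49, 108, 155.
NotI cuts after base 2 of each site, so after positions 50, 109, 156.
Combined cut positions: 22, 50, 109, 156.
Linear molecule, 4 cuts → 5 fragments:
  1–22 → 22 bp
  23–50 → 28 bp
  51–109 → 59 bp
  110–156 → 47 bp
  157–176 → 20 bp
Sorted largest to smallest: 59, 47, 28, 22, 20 bp.

59, 47, 28, 22, 20 bp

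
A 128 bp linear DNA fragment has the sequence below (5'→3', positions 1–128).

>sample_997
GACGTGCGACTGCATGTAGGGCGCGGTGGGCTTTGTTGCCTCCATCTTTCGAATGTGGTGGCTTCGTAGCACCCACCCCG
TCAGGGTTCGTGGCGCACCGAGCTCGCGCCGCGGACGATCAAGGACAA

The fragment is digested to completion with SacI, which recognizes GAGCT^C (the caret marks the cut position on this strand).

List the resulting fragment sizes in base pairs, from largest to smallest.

104, 24 bp

The SacI site (GAGCTC) starts at position 100.
SacI cuts after base 5 of each site (before the last base), so after position 104.
Linear molecule, 1 cut → 2 fragments:
  1–104 → 104 bp
  105–128 → 24 bp
Sorted largest to smallest: 104, 24 bp.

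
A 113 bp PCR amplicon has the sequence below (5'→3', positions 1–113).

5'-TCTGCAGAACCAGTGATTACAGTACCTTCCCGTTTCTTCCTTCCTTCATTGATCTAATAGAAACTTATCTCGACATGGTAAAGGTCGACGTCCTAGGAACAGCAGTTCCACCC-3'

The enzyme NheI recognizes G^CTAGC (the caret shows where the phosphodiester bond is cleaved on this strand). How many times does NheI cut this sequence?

No occurrence of GCTAGC is present in the sequence.
NheI does not cut: 0 sites.

0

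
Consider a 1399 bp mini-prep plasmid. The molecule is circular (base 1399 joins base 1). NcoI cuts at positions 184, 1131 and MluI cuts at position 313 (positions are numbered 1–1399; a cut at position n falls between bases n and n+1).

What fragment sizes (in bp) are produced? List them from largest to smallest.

Combined cut positions (sorted): 184, 313, 1131.
Circular molecule, 3 cuts → 3 fragments:
  313 − 184 = 129 bp
  1131 − 313 = 818 bp
  wrap: 1399 − 1131 + 184 = 452 bp
Sorted largest to smallest: 818, 452, 129 bp.

818, 452, 129 bp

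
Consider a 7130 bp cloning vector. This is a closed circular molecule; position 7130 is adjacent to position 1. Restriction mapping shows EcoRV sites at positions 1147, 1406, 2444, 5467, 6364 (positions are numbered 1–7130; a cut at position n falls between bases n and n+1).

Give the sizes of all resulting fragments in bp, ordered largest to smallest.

3023, 1913, 1038, 897, 259 bp

Circular molecule, 5 cuts → 5 fragments:
  1406 − 1147 = 259 bp
  2444 − 1406 = 1038 bp
  5467 − 2444 = 3023 bp
  6364 − 5467 = 897 bp
  wrap: 7130 − 6364 + 1147 = 1913 bp
Sorted largest to smallest: 3023, 1913, 1038, 897, 259 bp.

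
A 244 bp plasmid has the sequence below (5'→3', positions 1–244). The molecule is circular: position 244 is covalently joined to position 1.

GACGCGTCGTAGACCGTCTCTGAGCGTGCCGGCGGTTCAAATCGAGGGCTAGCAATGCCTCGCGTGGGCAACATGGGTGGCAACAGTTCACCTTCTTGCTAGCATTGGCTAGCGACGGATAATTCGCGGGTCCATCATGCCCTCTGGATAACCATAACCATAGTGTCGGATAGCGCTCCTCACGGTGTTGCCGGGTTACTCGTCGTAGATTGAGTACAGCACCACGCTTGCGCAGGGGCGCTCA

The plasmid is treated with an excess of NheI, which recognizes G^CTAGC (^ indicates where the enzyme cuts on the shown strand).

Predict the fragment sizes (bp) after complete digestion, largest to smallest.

NheI sites (GCTAGC) start at positions 48, 98, 108.
NheI cuts after the first base of each site, so after positions 48, 98, 108.
Circular molecule, 3 cuts → 3 fragments:
  49–98 → 50 bp
  99–108 → 10 bp
  109–244 then 1–48 → 136 + 48 = 184 bp
Sorted largest to smallest: 184, 50, 10 bp.

184, 50, 10 bp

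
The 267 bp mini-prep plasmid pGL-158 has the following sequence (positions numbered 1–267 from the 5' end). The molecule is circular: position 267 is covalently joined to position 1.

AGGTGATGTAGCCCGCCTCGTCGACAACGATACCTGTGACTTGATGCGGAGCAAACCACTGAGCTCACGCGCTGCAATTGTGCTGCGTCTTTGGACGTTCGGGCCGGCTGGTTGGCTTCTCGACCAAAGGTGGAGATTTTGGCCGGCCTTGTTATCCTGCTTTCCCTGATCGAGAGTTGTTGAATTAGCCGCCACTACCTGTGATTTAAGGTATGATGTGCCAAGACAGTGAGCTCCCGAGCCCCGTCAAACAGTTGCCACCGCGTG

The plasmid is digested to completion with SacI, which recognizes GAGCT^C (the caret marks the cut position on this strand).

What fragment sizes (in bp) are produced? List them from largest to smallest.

SacI sites (GAGCTC) start at positions 61, 231.
SacI cuts after base 5 of each site (before the last base), so after positions 65, 235.
Circular molecule, 2 cuts → 2 fragments:
  66–235 → 170 bp
  236–267 then 1–65 → 32 + 65 = 97 bp
Sorted largest to smallest: 170, 97 bp.

170, 97 bp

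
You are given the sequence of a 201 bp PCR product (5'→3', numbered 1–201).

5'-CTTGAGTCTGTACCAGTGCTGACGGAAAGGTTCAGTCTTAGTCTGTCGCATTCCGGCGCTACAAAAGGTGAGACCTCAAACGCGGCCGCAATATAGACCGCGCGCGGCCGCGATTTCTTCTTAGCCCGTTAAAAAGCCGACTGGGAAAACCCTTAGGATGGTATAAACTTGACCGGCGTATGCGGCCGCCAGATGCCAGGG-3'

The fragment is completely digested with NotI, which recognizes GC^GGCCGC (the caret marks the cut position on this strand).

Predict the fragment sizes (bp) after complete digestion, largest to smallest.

83, 78, 22, 18 bp

NotI sites (GCGGCCGC) start at positions 82, 104, 182.
NotI cuts after base 2 of each site, so after positions 83, 105, 183.
Linear molecule, 3 cuts → 4 fragments:
  1–83 → 83 bp
  84–105 → 22 bp
  106–183 → 78 bp
  184–201 → 18 bp
Sorted largest to smallest: 83, 78, 22, 18 bp.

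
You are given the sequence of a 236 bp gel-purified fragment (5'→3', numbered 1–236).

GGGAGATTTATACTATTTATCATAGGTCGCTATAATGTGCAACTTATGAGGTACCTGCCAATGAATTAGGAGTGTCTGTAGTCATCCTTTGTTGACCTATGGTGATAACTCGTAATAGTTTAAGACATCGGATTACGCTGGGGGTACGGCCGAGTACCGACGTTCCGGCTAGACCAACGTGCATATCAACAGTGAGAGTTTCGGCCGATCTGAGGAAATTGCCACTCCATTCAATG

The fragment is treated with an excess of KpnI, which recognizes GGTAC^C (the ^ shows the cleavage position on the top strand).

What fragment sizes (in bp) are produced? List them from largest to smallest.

The KpnI site (GGTACC) starts at position 50.
KpnI cuts after base 5 of each site (before the last base), so after position 54.
Linear molecule, 1 cut → 2 fragments:
  1–54 → 54 bp
  55–236 → 182 bp
Sorted largest to smallest: 182, 54 bp.

182, 54 bp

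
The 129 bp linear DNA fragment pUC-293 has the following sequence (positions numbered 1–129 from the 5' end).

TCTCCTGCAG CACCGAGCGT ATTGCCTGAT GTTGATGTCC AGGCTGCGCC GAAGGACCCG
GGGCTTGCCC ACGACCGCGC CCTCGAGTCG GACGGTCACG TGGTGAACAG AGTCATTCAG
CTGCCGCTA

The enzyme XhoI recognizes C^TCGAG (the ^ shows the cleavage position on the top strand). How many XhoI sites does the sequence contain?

CTCGAG occurs starting at position 82.
XhoI cuts at 1 site.

1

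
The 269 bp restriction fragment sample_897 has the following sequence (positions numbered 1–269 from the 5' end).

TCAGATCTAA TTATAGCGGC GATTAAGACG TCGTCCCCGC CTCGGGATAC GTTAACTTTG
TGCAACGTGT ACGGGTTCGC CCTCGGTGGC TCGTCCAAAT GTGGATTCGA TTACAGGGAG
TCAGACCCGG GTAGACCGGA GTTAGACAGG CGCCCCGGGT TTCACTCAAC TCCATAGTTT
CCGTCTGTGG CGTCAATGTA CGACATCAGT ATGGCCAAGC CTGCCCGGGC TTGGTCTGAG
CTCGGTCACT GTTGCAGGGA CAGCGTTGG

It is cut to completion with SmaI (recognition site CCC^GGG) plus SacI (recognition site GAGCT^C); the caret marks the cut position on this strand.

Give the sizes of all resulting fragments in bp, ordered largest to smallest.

SmaI sites (CCCGGG) start at positions 126, 154, 224.
SmaI cuts after base 3 of each site, so after positions 128, 156, 226.
The SacI site (GAGCTC) starts at position 238.
SacI cuts after base 5 of each site (before the last base), so after position 242.
Combined cut positions: 128, 156, 226, 242.
Linear molecule, 4 cuts → 5 fragments:
  1–128 → 128 bp
  129–156 → 28 bp
  157–226 → 70 bp
  227–242 → 16 bp
  243–269 → 27 bp
Sorted largest to smallest: 128, 70, 28, 27, 16 bp.

128, 70, 28, 27, 16 bp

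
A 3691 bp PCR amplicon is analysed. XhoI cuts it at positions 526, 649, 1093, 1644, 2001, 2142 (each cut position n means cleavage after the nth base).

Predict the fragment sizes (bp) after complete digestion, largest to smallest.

Linear molecule, 6 cuts → 7 fragments:
  526 − 0 = 526 bp
  649 − 526 = 123 bp
  1093 − 649 = 444 bp
  1644 − 1093 = 551 bp
  2001 − 1644 = 357 bp
  2142 − 2001 = 141 bp
  3691 − 2142 = 1549 bp
Sorted largest to smallest: 1549, 551, 526, 444, 357, 141, 123 bp.

1549, 551, 526, 444, 357, 141, 123 bp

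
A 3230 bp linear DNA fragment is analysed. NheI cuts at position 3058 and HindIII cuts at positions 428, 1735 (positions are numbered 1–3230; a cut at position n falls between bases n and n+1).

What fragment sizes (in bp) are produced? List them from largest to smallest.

1323, 1307, 428, 172 bp

Combined cut positions (sorted): 428, 1735, 3058.
Linear molecule, 3 cuts → 4 fragments:
  428 − 0 = 428 bp
  1735 − 428 = 1307 bp
  3058 − 1735 = 1323 bp
  3230 − 3058 = 172 bp
Sorted largest to smallest: 1323, 1307, 428, 172 bp.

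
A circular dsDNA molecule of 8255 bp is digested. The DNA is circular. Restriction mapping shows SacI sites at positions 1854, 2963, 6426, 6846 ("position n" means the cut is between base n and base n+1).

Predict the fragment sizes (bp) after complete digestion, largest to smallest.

3463, 3263, 1109, 420 bp

Circular molecule, 4 cuts → 4 fragments:
  2963 − 1854 = 1109 bp
  6426 − 2963 = 3463 bp
  6846 − 6426 = 420 bp
  wrap: 8255 − 6846 + 1854 = 3263 bp
Sorted largest to smallest: 3463, 3263, 1109, 420 bp.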